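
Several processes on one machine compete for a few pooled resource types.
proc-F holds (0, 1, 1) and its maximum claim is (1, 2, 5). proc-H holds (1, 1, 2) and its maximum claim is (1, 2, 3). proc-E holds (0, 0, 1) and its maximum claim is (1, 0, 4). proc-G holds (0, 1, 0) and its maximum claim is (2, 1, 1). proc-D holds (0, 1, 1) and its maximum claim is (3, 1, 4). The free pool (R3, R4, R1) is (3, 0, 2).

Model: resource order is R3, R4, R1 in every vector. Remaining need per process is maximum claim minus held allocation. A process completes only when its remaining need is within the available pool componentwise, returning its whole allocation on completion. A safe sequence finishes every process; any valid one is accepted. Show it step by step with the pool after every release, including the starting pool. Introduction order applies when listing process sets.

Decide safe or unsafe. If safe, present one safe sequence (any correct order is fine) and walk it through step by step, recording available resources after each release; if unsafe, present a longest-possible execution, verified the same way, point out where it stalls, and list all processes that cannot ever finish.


The state is SAFE; one workable sequence: proc-G, proc-H, proc-D, proc-F, proc-E.
Key observation: proc-H marks the first exact bind of the order: its need (0, 1, 1) fits the free (3, 1, 2) with zero slack on a requested resource.
Walking it through:
  pool = (3, 0, 2)
  proc-G: need (2, 0, 1) fits (3, 0, 2); releases (0, 1, 0), pool now (3, 1, 2)
  proc-H: need (0, 1, 1) fits (3, 1, 2); releases (1, 1, 2), pool now (4, 2, 4)
  proc-D: need (3, 0, 3) fits (4, 2, 4); releases (0, 1, 1), pool now (4, 3, 5)
  proc-F: need (1, 1, 4) fits (4, 3, 5); releases (0, 1, 1), pool now (4, 4, 6)
  proc-E: need (1, 0, 3) fits (4, 4, 6); releases (0, 0, 1), pool now (4, 4, 7)


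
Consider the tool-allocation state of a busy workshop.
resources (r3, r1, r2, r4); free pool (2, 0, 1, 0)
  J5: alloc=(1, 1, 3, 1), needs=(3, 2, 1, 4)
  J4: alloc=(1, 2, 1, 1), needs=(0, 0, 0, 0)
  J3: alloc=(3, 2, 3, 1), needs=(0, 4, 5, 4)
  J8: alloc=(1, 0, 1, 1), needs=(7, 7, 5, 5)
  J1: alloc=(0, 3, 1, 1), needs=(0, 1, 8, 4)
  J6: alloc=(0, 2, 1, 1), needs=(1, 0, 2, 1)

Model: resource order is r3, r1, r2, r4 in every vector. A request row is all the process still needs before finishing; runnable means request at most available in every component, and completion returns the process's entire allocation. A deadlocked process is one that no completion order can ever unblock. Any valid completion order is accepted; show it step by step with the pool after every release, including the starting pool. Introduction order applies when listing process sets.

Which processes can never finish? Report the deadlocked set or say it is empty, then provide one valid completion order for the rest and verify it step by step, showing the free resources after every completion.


Deadlocked: J5, J3, J8 and J1.
Key observation: no order helps: past J4, J6, the free pool tops out at (3, 4, 3, 2), below what each blocked process needs in r4.
The rest can finish in the order J4, J6. Verifying each step:
  pool = (2, 0, 1, 0)
  J4 needs (0, 0, 0, 0) <= (2, 0, 1, 0) -> finishes; pool += (1, 2, 1, 1) = (3, 2, 2, 1)
  J6 needs (1, 0, 2, 1) <= (3, 2, 2, 1) -> finishes; pool += (0, 2, 1, 1) = (3, 4, 3, 2)
The stuck group stays short no matter what:
  J5 still needs (3, 2, 1, 4) but only (3, 4, 3, 2) is free — short on r4
  J3 still needs (0, 4, 5, 4) but only (3, 4, 3, 2) is free — short on r2 and r4
  J8 still needs (7, 7, 5, 5) but only (3, 4, 3, 2) is free — short on r3, r1, r2 and r4
  J1 still needs (0, 1, 8, 4) but only (3, 4, 3, 2) is free — short on r2 and r4


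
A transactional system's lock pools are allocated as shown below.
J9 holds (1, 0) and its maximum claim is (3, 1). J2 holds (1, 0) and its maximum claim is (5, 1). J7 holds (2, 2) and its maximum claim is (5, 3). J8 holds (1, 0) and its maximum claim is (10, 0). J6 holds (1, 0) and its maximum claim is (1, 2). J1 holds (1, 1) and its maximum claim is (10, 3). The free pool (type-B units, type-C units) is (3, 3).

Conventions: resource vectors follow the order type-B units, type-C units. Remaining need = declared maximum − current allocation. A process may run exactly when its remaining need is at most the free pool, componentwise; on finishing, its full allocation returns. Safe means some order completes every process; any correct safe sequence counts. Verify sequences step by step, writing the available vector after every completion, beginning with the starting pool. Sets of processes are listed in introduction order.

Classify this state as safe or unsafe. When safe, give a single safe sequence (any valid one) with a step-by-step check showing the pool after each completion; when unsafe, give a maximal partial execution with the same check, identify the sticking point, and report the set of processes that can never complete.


The state is UNSAFE.
Key observation: no order helps: past J6, J7, J2, J9, the free pool tops out at (8, 5), below what each blocked process needs in type-B units.
Going as far as possible: J6, J7, J2, J9; after that, nothing fits. Step-by-step check:
  pool = (3, 3)
  J6 needs (0, 2) <= (3, 3) -> finishes; pool += (1, 0) = (4, 3)
  J7 needs (3, 1) <= (4, 3) -> finishes; pool += (2, 2) = (6, 5)
  J2 needs (4, 1) <= (6, 5) -> finishes; pool += (1, 0) = (7, 5)
  J9 needs (2, 1) <= (7, 5) -> finishes; pool += (1, 0) = (8, 5)
  blocked: J8 wants (9, 0), pool (8, 5) — not enough type-B units
  blocked: J1 wants (9, 2), pool (8, 5) — not enough type-B units
Processes that can never finish: J8 and J1.


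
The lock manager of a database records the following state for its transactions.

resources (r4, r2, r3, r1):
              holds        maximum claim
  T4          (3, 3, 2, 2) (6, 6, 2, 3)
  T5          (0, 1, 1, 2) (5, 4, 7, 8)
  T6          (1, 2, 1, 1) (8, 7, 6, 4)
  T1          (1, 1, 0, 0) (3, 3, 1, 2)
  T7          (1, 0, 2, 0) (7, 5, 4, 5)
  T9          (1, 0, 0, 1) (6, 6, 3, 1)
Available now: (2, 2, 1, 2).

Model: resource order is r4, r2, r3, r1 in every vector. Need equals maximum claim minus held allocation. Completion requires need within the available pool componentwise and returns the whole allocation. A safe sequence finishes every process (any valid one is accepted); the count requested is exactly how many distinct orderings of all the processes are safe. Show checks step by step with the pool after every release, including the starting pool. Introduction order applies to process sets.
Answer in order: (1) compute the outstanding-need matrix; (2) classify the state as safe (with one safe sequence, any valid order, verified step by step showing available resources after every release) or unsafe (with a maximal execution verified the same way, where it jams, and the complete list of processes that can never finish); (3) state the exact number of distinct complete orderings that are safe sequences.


(1) Remaining need (order r4, r2, r3, r1):
  T4: (3, 3, 0, 1)
  T5: (5, 3, 6, 6)
  T6: (7, 5, 5, 3)
  T1: (2, 2, 1, 2)
  T7: (6, 5, 2, 5)
  T9: (5, 6, 3, 0)
(2) SAFE. One safe sequence: T1, T4, T9, T7, T6, T5.
Key observation: T1 marks the first exact bind of the order: its need (2, 2, 1, 2) fits the free (2, 2, 1, 2) with zero slack on a requested resource.
Walking it through:
  pool = (2, 2, 1, 2)
  T1 needs (2, 2, 1, 2) <= (2, 2, 1, 2) -> finishes; pool += (1, 1, 0, 0) = (3, 3, 1, 2)
  T4 needs (3, 3, 0, 1) <= (3, 3, 1, 2) -> finishes; pool += (3, 3, 2, 2) = (6, 6, 3, 4)
  T9 needs (5, 6, 3, 0) <= (6, 6, 3, 4) -> finishes; pool += (1, 0, 0, 1) = (7, 6, 3, 5)
  T7 needs (6, 5, 2, 5) <= (7, 6, 3, 5) -> finishes; pool += (1, 0, 2, 0) = (8, 6, 5, 5)
  T6 needs (7, 5, 5, 3) <= (8, 6, 5, 5) -> finishes; pool += (1, 2, 1, 1) = (9, 8, 6, 6)
  T5 needs (5, 3, 6, 6) <= (9, 8, 6, 6) -> finishes; pool += (0, 1, 1, 2) = (9, 9, 7, 8)
(3) The exact count: 1 of the possible complete orderings is a safe sequence.


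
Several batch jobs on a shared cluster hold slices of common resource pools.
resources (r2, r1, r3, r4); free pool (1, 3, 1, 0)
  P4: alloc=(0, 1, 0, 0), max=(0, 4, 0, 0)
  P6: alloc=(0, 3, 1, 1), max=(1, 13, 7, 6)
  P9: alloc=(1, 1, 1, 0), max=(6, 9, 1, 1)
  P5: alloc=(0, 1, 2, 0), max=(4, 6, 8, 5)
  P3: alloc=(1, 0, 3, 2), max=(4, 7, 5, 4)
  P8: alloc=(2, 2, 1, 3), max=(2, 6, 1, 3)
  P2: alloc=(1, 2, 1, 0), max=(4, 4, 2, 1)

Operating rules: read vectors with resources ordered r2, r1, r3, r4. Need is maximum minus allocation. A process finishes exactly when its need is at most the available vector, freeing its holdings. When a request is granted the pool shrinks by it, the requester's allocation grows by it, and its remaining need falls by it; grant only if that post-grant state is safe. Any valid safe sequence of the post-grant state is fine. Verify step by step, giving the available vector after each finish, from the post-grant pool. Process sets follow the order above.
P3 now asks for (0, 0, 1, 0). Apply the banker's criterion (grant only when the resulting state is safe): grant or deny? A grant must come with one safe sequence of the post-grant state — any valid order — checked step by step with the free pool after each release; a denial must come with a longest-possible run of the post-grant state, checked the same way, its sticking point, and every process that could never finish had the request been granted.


GRANT. The post-grant state is safe; one safe sequence: P4, P8, P2, P3, P9, P5, P6.
Key observation: with (1, 3, 0, 0) left after the transfer, P4 can run at once — the state stays safe.
Verifying the post-grant state step by step:
  pool = (1, 3, 0, 0)
  run P4 (needs (0, 3, 0, 0), free (1, 3, 0, 0)); after release of (0, 1, 0, 0) the pool is (1, 4, 0, 0)
  run P8 (needs (0, 4, 0, 0), free (1, 4, 0, 0)); after release of (2, 2, 1, 3) the pool is (3, 6, 1, 3)
  run P2 (needs (3, 2, 1, 1), free (3, 6, 1, 3)); after release of (1, 2, 1, 0) the pool is (4, 8, 2, 3)
  run P3 (needs (3, 7, 1, 2), free (4, 8, 2, 3)); after release of (1, 0, 4, 2) the pool is (5, 8, 6, 5)
  run P9 (needs (5, 8, 0, 1), free (5, 8, 6, 5)); after release of (1, 1, 1, 0) the pool is (6, 9, 7, 5)
  run P5 (needs (4, 5, 6, 5), free (6, 9, 7, 5)); after release of (0, 1, 2, 0) the pool is (6, 10, 9, 5)
  run P6 (needs (1, 10, 6, 5), free (6, 10, 9, 5)); after release of (0, 3, 1, 1) the pool is (6, 13, 10, 6)


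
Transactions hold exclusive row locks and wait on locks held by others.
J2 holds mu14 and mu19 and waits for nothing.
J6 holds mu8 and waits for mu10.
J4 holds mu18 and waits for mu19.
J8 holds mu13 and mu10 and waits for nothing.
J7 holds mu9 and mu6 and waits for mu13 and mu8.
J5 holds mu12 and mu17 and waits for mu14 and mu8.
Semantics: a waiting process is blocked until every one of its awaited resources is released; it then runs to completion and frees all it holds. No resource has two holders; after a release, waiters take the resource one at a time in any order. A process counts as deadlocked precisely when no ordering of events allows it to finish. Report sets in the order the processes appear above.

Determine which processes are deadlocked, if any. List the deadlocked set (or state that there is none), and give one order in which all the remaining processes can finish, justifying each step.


Nothing here is deadlocked.
Key observation: the waits form no ring: some process can always run, and its releases unblock the others one by one.
One completion order for the rest: J8, J6, J2, J4, J7, J5.
Walking it through:
  J8: no waits; runs immediately, freeing mu13 and mu10
  J6 waits on mu10 — all released -> runs and releases mu8
  J2: no waits; runs immediately, freeing mu14 and mu19
  J4 waits on mu19 — all released -> runs and releases mu18
  J7 waits on mu13 and mu8 — all released -> runs and releases mu9 and mu6
  J5 waits on mu14 and mu8 — all released -> runs and releases mu12 and mu17


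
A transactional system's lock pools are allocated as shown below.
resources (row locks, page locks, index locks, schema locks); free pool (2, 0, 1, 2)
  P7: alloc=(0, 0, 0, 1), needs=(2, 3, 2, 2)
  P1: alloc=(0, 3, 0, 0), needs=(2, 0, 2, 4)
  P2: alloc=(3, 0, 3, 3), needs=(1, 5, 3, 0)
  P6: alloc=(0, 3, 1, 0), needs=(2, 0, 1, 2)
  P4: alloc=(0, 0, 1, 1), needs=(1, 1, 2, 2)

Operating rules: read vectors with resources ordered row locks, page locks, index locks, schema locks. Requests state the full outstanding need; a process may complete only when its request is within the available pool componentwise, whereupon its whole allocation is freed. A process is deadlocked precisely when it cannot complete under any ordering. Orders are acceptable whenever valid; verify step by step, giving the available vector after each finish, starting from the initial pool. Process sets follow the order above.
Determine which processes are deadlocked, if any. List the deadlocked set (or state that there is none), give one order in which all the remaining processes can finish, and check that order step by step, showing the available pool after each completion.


No process is deadlocked.
Key observation: P6 leads a chain of completions in which each release enables another process.
The rest can finish in the order P6, P7, P4, P1, P2. Check, step by step:
  pool = (2, 0, 1, 2)
  P6: need (2, 0, 1, 2) fits (2, 0, 1, 2); releases (0, 3, 1, 0), pool now (2, 3, 2, 2)
  P7: need (2, 3, 2, 2) fits (2, 3, 2, 2); releases (0, 0, 0, 1), pool now (2, 3, 2, 3)
  P4: need (1, 1, 2, 2) fits (2, 3, 2, 3); releases (0, 0, 1, 1), pool now (2, 3, 3, 4)
  P1: need (2, 0, 2, 4) fits (2, 3, 3, 4); releases (0, 3, 0, 0), pool now (2, 6, 3, 4)
  P2: need (1, 5, 3, 0) fits (2, 6, 3, 4); releases (3, 0, 3, 3), pool now (5, 6, 6, 7)


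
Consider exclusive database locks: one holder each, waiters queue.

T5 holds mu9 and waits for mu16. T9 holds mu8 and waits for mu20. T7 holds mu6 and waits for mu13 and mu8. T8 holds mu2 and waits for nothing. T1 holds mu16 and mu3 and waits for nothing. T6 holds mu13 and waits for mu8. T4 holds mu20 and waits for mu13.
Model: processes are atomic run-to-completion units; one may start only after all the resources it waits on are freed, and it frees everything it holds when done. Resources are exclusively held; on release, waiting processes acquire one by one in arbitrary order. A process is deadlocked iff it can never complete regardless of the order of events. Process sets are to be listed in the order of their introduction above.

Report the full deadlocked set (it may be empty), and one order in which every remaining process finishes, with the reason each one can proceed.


Deadlocked: T9, T7, T6 and T4.
Key observation: the waits loop around T9 -> T4 -> T6 -> T9 with no way out; T7 waits into the deadlock from upstream.
A valid finishing order for the others: T1, T5, T8.
Check, step by step:
  run T1 (it waits on nothing); releases mu16 and mu3
  run T5 (all its waits — mu16 — are resolved); releases mu9
  run T8 (it waits on nothing); releases mu2


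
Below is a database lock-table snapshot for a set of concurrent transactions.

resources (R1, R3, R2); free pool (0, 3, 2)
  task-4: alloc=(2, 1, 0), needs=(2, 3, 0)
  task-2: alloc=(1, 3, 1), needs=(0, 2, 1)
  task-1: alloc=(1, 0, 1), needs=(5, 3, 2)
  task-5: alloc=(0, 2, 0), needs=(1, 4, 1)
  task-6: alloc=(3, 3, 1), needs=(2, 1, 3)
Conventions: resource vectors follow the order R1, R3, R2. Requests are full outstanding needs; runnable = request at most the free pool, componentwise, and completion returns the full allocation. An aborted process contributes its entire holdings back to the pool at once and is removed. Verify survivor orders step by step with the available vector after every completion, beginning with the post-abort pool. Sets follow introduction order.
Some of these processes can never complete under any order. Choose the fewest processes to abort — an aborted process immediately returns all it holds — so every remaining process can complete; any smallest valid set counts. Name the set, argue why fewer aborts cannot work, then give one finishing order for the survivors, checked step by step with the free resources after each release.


Abort task-6.
Key observation: task-4 had no path to completion before; after the abort of task-6 ((3, 3, 1) returned), step 1 is where it fits.
Why nothing smaller works: aborting no one leaves the state deadlocked as given.
One survivor order: task-4, task-1, task-5, task-2. Verifying each step (post-abort pool first):
  pool = (3, 6, 3)
  task-4 needs (2, 3, 0) <= (3, 6, 3) -> finishes; pool += (2, 1, 0) = (5, 7, 3)
  task-1 needs (5, 3, 2) <= (5, 7, 3) -> finishes; pool += (1, 0, 1) = (6, 7, 4)
  task-5 needs (1, 4, 1) <= (6, 7, 4) -> finishes; pool += (0, 2, 0) = (6, 9, 4)
  task-2 needs (0, 2, 1) <= (6, 9, 4) -> finishes; pool += (1, 3, 1) = (7, 12, 5)


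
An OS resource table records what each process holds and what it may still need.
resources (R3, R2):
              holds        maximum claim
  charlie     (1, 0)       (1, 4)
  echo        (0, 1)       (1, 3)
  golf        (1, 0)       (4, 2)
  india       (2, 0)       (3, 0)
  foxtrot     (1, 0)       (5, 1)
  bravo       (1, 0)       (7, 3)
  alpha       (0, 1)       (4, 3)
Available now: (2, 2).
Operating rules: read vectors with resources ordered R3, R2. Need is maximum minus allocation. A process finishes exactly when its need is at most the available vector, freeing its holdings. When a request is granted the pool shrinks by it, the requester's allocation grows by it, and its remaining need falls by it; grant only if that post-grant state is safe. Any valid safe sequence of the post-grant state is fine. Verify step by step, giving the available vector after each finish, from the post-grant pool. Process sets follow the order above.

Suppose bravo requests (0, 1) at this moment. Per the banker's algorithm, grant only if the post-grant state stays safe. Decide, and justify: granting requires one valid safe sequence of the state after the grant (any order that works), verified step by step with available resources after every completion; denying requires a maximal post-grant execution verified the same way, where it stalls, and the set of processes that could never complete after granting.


DENY. Granting would leave the state unsafe.
Key observation: the pool after india, foxtrot is (5, 1); every surviving request exceeds it in R2, so progress ends there.
Pretend the grant happened; the run india, foxtrot goes as far as possible. Verifying each step:
  pool = (2, 1)
  india: need (1, 0) fits (2, 1); releases (2, 0), pool now (4, 1)
  foxtrot: need (4, 1) fits (4, 1); releases (1, 0), pool now (5, 1)
  charlie cannot run: need (0, 4) vs free (5, 1) (insufficient R2)
  echo cannot run: need (1, 2) vs free (5, 1) (insufficient R2)
  golf cannot run: need (3, 2) vs free (5, 1) (insufficient R2)
  bravo cannot run: need (6, 2) vs free (5, 1) (insufficient R3 and R2)
  alpha cannot run: need (4, 2) vs free (5, 1) (insufficient R2)
Processes that could never finish after the grant: charlie, echo, golf, bravo and alpha.


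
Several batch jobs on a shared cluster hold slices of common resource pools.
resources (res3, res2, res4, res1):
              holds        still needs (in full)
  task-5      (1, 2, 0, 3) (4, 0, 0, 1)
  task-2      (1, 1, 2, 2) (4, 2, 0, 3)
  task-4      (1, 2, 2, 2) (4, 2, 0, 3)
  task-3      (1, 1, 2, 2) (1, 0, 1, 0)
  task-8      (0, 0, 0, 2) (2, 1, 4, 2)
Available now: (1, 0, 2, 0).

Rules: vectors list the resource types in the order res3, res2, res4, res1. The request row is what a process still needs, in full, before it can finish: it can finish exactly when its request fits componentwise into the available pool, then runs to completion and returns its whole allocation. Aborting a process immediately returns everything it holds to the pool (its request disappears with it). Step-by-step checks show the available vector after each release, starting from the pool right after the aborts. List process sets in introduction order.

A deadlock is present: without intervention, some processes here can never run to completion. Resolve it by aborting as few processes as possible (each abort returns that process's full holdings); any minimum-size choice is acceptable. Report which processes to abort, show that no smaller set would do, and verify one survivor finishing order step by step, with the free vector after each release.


The answer: abort task-2 and task-4.
Key observation: task-5 had no path to completion before; after the abort of task-2 and task-4 ((2, 3, 4, 4) returned), step 3 is where it fits.
Minimality, checking each single-abort alternative: task-5 alone leaves task-2 blocked (short on res3); task-2 alone leaves task-5 blocked (short on res3); task-4 alone leaves task-5 blocked (short on res3); task-3 alone leaves task-5 blocked (short on res3); task-8 alone leaves task-5 blocked (short on res3).
One survivor order: task-3, task-8, task-5. Check, step by step (post-abort pool first):
  pool = (3, 3, 6, 4)
  run task-3 (needs (1, 0, 1, 0), free (3, 3, 6, 4)); after release of (1, 1, 2, 2) the pool is (4, 4, 8, 6)
  run task-8 (needs (2, 1, 4, 2), free (4, 4, 8, 6)); after release of (0, 0, 0, 2) the pool is (4, 4, 8, 8)
  run task-5 (needs (4, 0, 0, 1), free (4, 4, 8, 8)); after release of (1, 2, 0, 3) the pool is (5, 6, 8, 11)


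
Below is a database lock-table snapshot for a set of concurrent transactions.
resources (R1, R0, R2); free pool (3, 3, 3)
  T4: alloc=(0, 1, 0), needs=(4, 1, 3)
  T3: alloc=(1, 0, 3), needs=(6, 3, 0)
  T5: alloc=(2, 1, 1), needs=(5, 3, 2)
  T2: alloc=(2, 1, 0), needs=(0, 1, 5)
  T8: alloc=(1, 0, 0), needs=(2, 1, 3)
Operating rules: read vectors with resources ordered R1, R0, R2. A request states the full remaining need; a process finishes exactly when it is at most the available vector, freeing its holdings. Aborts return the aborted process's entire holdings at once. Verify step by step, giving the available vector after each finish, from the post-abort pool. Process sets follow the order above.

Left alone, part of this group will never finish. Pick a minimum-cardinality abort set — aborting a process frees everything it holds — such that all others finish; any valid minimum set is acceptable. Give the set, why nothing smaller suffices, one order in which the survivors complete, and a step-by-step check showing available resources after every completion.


The answer: abort T5.
Key observation: no ordering could ever have run T3 before the abort of T5; with (2, 1, 1) back in the pool it fits at step 2.
No smaller set exists: with zero aborts the deadlock remains.
The survivors complete as T8, T3, T4, T2. Verifying each step (starting from the post-abort pool):
  pool = (5, 4, 4)
  run T8 (needs (2, 1, 3), free (5, 4, 4)); after release of (1, 0, 0) the pool is (6, 4, 4)
  run T3 (needs (6, 3, 0), free (6, 4, 4)); after release of (1, 0, 3) the pool is (7, 4, 7)
  run T4 (needs (4, 1, 3), free (7, 4, 7)); after release of (0, 1, 0) the pool is (7, 5, 7)
  run T2 (needs (0, 1, 5), free (7, 5, 7)); after release of (2, 1, 0) the pool is (9, 6, 7)


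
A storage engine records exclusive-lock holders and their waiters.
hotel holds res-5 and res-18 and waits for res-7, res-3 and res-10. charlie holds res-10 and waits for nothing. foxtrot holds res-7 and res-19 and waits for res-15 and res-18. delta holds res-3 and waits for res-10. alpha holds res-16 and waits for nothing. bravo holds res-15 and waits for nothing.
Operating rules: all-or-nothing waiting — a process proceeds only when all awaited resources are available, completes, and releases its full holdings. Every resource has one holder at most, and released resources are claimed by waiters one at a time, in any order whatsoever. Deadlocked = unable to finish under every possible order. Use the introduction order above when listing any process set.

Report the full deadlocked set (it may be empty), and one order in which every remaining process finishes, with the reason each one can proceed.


Deadlocked: hotel and foxtrot.
Key observation: the knot is the closed ring of waits hotel -> foxtrot -> hotel; no other process is dragged down with it.
The rest can finish in the order charlie, delta, bravo, alpha.
Step-by-step check:
  charlie waits on nothing -> runs at once and releases res-10
  delta: everything it awaited (res-10) is free; runs, freeing res-3
  bravo waits on nothing -> runs at once and releases res-15
  alpha waits on nothing -> runs at once and releases res-16


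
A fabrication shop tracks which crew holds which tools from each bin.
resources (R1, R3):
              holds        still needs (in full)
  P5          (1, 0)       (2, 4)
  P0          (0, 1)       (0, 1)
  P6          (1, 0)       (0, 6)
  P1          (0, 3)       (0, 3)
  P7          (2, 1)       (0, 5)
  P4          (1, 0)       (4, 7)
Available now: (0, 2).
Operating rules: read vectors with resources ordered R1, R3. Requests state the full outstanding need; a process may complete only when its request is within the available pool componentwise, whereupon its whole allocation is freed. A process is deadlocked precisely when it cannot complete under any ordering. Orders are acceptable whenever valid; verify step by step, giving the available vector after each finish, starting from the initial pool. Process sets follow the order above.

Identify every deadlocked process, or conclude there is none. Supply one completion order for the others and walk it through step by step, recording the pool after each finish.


Nothing here is deadlocked.
Key observation: starting with P0, each completion frees enough for the next — no one is permanently blocked.
A valid finishing order for the others: P0, P1, P7, P5, P6, P4. Step-by-step check:
  pool = (0, 2)
  P0 needs (0, 1) <= (0, 2) -> finishes; pool += (0, 1) = (0, 3)
  P1 needs (0, 3) <= (0, 3) -> finishes; pool += (0, 3) = (0, 6)
  P7 needs (0, 5) <= (0, 6) -> finishes; pool += (2, 1) = (2, 7)
  P5 needs (2, 4) <= (2, 7) -> finishes; pool += (1, 0) = (3, 7)
  P6 needs (0, 6) <= (3, 7) -> finishes; pool += (1, 0) = (4, 7)
  P4 needs (4, 7) <= (4, 7) -> finishes; pool += (1, 0) = (5, 7)


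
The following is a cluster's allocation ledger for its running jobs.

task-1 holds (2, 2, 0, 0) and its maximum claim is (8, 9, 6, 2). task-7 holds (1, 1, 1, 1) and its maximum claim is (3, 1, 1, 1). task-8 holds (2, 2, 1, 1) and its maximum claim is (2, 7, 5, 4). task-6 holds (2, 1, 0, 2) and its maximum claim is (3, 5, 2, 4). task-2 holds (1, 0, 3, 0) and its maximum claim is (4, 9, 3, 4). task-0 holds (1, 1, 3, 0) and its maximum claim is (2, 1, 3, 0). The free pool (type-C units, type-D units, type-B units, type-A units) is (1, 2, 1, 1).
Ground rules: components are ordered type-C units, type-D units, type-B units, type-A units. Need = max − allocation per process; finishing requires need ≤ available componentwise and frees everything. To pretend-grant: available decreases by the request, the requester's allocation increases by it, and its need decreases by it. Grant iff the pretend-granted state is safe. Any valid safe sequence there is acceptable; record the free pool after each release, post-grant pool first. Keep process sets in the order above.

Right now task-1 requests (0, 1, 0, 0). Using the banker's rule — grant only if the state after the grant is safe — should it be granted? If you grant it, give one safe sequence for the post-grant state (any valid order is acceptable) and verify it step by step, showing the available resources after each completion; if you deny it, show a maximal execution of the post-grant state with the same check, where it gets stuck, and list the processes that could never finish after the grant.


DENY — the pretend-granted state is unsafe.
Key observation: after task-0, task-7 complete, (3, 3, 5, 2) is the best the pool ever gets, yet each leftover process wants more type-D units.
Pretend the grant happened; the run task-0, task-7 goes as far as possible. Walking it through:
  pool = (1, 1, 1, 1)
  task-0 needs (1, 0, 0, 0) <= (1, 1, 1, 1) -> finishes; pool += (1, 1, 3, 0) = (2, 2, 4, 1)
  task-7 needs (2, 0, 0, 0) <= (2, 2, 4, 1) -> finishes; pool += (1, 1, 1, 1) = (3, 3, 5, 2)
  task-1 cannot run: need (6, 6, 6, 2) vs free (3, 3, 5, 2) (insufficient type-C units, type-D units and type-B units)
  task-8 cannot run: need (0, 5, 4, 3) vs free (3, 3, 5, 2) (insufficient type-D units and type-A units)
  task-6 cannot run: need (1, 4, 2, 2) vs free (3, 3, 5, 2) (insufficient type-D units)
  task-2 cannot run: need (3, 9, 0, 4) vs free (3, 3, 5, 2) (insufficient type-D units and type-A units)
Processes that could never finish after the grant: task-1, task-8, task-6 and task-2.


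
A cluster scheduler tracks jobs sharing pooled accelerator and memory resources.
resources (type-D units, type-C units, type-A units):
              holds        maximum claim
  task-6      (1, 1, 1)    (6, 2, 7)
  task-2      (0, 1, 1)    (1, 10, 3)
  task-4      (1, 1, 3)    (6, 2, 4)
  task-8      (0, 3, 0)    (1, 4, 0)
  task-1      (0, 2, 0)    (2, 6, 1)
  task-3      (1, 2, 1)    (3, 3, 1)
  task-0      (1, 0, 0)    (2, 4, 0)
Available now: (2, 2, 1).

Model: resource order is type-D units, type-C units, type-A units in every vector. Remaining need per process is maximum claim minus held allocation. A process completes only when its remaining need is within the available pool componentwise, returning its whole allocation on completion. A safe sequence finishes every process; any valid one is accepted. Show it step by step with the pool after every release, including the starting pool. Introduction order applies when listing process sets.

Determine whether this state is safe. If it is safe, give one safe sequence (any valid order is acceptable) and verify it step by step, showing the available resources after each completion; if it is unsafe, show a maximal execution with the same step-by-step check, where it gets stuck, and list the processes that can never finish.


UNSAFE.
Key observation: no order helps: past task-3, task-1, task-8, task-2, task-0, the free pool tops out at (4, 10, 3), below what each blocked process needs in type-D units.
The run task-3, task-1, task-8, task-2, task-0 cannot be extended any further. Step-by-step check:
  pool = (2, 2, 1)
  run task-3 (needs (2, 1, 0), free (2, 2, 1)); after release of (1, 2, 1) the pool is (3, 4, 2)
  run task-1 (needs (2, 4, 1), free (3, 4, 2)); after release of (0, 2, 0) the pool is (3, 6, 2)
  run task-8 (needs (1, 1, 0), free (3, 6, 2)); after release of (0, 3, 0) the pool is (3, 9, 2)
  run task-2 (needs (1, 9, 2), free (3, 9, 2)); after release of (0, 1, 1) the pool is (3, 10, 3)
  run task-0 (needs (1, 4, 0), free (3, 10, 3)); after release of (1, 0, 0) the pool is (4, 10, 3)
  task-6 cannot run: need (5, 1, 6) vs free (4, 10, 3) (insufficient type-D units and type-A units)
  task-4 cannot run: need (5, 1, 1) vs free (4, 10, 3) (insufficient type-D units)
Processes that can never finish: task-6 and task-4.


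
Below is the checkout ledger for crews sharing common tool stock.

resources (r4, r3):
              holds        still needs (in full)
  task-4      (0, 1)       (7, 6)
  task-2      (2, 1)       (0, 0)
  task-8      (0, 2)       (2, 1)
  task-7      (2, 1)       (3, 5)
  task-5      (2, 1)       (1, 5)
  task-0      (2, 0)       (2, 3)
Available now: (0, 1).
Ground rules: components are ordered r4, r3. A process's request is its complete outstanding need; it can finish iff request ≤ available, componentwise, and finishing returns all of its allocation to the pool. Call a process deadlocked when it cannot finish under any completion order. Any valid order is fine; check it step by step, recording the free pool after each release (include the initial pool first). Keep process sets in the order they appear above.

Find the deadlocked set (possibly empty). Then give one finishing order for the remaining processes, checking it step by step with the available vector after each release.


Deadlocked: task-4, task-7 and task-5.
Key observation: task-2, task-8, task-0 can finish, but then (4, 4) is all there is, and the blocked group's r3 demands exceed it.
The rest can finish in the order task-2, task-8, task-0. Verifying each step:
  pool = (0, 1)
  task-2 needs (0, 0) <= (0, 1) -> finishes; pool += (2, 1) = (2, 2)
  task-8 needs (2, 1) <= (2, 2) -> finishes; pool += (0, 2) = (2, 4)
  task-0 needs (2, 3) <= (2, 4) -> finishes; pool += (2, 0) = (4, 4)
The stuck group stays short no matter what:
  blocked: task-4 wants (7, 6), pool (4, 4) — not enough r4 and r3
  blocked: task-7 wants (3, 5), pool (4, 4) — not enough r3
  blocked: task-5 wants (1, 5), pool (4, 4) — not enough r3


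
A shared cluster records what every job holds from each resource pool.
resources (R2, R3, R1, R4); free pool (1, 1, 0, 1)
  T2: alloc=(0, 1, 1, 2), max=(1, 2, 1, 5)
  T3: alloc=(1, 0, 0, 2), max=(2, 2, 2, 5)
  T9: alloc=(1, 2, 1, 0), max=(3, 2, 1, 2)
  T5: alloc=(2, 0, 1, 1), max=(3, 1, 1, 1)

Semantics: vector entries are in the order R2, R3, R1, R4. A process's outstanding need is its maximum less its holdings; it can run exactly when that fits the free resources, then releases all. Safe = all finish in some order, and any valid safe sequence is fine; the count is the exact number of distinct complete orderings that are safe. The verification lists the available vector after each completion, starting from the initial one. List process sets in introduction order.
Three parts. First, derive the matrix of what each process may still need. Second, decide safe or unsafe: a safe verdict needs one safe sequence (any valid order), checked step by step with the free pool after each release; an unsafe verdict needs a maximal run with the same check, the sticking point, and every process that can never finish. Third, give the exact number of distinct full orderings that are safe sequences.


(1) Need matrix, components ordered R2, R3, R1, R4:
  T2: (1, 1, 0, 3)
  T3: (1, 2, 2, 3)
  T9: (2, 0, 0, 2)
  T5: (1, 1, 0, 0)
(2) The state is UNSAFE.
Key observation: T5, T9 can finish, but then (4, 3, 2, 2) is all there is, and the blocked group's R4 demands exceed it.
The run T5, T9 cannot be extended any further. Step-by-step check:
  pool = (1, 1, 0, 1)
  run T5 (needs (1, 1, 0, 0), free (1, 1, 0, 1)); after release of (2, 0, 1, 1) the pool is (3, 1, 1, 2)
  run T9 (needs (2, 0, 0, 2), free (3, 1, 1, 2)); after release of (1, 2, 1, 0) the pool is (4, 3, 2, 2)
  T2 still needs (1, 1, 0, 3) but only (4, 3, 2, 2) is free — short on R4
  T3 still needs (1, 2, 2, 3) but only (4, 3, 2, 2) is free — short on R4
Processes that can never finish: T2 and T3.
(3) The exact count: 0 of the possible complete orderings are safe sequences.


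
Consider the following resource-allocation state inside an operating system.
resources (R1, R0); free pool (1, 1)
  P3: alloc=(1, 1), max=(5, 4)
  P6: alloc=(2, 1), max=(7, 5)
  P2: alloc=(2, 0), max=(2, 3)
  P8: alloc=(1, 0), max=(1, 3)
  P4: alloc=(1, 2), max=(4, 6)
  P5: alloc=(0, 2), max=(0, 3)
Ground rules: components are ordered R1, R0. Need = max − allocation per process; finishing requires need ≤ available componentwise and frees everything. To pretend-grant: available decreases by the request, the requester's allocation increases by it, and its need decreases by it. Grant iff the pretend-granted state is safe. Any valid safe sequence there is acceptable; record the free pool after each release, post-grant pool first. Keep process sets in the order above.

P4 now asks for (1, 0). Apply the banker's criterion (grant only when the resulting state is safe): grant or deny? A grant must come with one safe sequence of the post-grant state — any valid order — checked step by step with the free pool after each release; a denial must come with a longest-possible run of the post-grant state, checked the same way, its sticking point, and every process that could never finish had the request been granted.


DENY. Granting would leave the state unsafe.
Key observation: after P5, P8, P2 the pool peaks at (3, 3), and each blocked process is short somewhere: P3 on R1; P6 on R1, R0; P4 on R0.
After a pretend grant, a maximal execution: P5, P8, P2 — then nothing else fits. Verifying each step:
  pool = (0, 1)
  P5 needs (0, 1) <= (0, 1) -> finishes; pool += (0, 2) = (0, 3)
  P8 needs (0, 3) <= (0, 3) -> finishes; pool += (1, 0) = (1, 3)
  P2 needs (0, 3) <= (1, 3) -> finishes; pool += (2, 0) = (3, 3)
  blocked: P3 wants (4, 3), pool (3, 3) — not enough R1
  blocked: P6 wants (5, 4), pool (3, 3) — not enough R1 and R0
  blocked: P4 wants (2, 4), pool (3, 3) — not enough R0
Processes that could never finish after the grant: P3, P6 and P4.


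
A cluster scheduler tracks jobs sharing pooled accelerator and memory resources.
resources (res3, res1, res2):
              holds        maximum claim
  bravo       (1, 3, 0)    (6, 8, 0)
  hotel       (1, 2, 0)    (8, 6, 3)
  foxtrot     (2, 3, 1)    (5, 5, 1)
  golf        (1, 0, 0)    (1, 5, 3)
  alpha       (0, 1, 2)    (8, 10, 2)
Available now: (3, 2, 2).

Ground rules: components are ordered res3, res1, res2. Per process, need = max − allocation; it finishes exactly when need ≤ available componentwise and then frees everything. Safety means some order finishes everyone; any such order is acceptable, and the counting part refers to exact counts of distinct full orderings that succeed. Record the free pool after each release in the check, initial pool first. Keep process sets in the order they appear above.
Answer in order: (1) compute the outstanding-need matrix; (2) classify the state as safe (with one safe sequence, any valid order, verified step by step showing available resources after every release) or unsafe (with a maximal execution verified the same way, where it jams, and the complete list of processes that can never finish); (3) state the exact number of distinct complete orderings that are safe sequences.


(1) Outstanding need per process (order res3, res1, res2):
  bravo: (5, 5, 0)
  hotel: (7, 4, 3)
  foxtrot: (3, 2, 0)
  golf: (0, 5, 3)
  alpha: (8, 9, 0)
(2) The state is SAFE; one workable sequence: foxtrot, bravo, golf, hotel, alpha.
Key observation: reading the order forward, foxtrot is the first process whose need (3, 2, 0) meets the free pool (3, 2, 2) exactly on a resource it requests.
Check, step by step:
  pool = (3, 2, 2)
  foxtrot needs (3, 2, 0) <= (3, 2, 2) -> finishes; pool += (2, 3, 1) = (5, 5, 3)
  bravo needs (5, 5, 0) <= (5, 5, 3) -> finishes; pool += (1, 3, 0) = (6, 8, 3)
  golf needs (0, 5, 3) <= (6, 8, 3) -> finishes; pool += (1, 0, 0) = (7, 8, 3)
  hotel needs (7, 4, 3) <= (7, 8, 3) -> finishes; pool += (1, 2, 0) = (8, 10, 3)
  alpha needs (8, 9, 0) <= (8, 10, 3) -> finishes; pool += (0, 1, 2) = (8, 11, 5)
(3) Precisely 2 of the possible complete orderings are safe sequences.


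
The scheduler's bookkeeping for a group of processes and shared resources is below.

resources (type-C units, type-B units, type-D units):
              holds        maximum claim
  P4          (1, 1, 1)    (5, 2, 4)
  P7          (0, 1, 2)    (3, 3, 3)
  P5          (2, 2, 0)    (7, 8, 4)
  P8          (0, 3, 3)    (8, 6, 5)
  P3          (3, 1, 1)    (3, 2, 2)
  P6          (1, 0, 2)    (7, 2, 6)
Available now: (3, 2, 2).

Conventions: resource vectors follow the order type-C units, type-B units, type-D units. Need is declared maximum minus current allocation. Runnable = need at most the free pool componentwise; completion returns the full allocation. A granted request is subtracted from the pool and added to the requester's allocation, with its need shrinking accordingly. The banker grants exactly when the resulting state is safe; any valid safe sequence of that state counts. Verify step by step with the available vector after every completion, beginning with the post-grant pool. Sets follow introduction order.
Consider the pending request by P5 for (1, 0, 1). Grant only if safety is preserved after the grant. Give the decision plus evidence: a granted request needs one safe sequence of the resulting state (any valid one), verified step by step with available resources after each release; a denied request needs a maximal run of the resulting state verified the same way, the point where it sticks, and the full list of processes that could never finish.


DENY: after the grant no complete ordering would exist.
Key observation: after P3, P7, P4, P6 the pool peaks at (7, 5, 7), and each blocked process is short somewhere: P5 on type-B units; P8 on type-C units.
After a pretend grant, a maximal execution: P3, P7, P4, P6 — then nothing else fits. Walking it through:
  pool = (2, 2, 1)
  P3 needs (0, 1, 1) <= (2, 2, 1) -> finishes; pool += (3, 1, 1) = (5, 3, 2)
  P7 needs (3, 2, 1) <= (5, 3, 2) -> finishes; pool += (0, 1, 2) = (5, 4, 4)
  P4 needs (4, 1, 3) <= (5, 4, 4) -> finishes; pool += (1, 1, 1) = (6, 5, 5)
  P6 needs (6, 2, 4) <= (6, 5, 5) -> finishes; pool += (1, 0, 2) = (7, 5, 7)
  P5 cannot run: need (4, 6, 3) vs free (7, 5, 7) (insufficient type-B units)
  P8 cannot run: need (8, 3, 2) vs free (7, 5, 7) (insufficient type-C units)
Processes that could never finish after the grant: P5 and P8.
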